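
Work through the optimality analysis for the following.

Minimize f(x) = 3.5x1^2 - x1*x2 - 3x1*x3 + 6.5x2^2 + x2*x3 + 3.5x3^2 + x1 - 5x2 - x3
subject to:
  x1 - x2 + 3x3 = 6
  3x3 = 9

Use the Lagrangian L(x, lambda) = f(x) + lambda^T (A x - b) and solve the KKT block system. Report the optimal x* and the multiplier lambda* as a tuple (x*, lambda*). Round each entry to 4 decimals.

Form the Lagrangian:
  L(x, lambda) = (1/2) x^T Q x + c^T x + lambda^T (A x - b)
Stationarity (grad_x L = 0): Q x + c + A^T lambda = 0.
Primal feasibility: A x = b.

This gives the KKT block system:
  [ Q   A^T ] [ x     ]   [-c ]
  [ A    0  ] [ lambda ] = [ b ]

Solving the linear system:
  x*      = (-1.4444, 1.5556, 3)
  lambda* = (19.6667, -28.2963)
  f(x*)   = 62.2222

x* = (-1.4444, 1.5556, 3), lambda* = (19.6667, -28.2963)


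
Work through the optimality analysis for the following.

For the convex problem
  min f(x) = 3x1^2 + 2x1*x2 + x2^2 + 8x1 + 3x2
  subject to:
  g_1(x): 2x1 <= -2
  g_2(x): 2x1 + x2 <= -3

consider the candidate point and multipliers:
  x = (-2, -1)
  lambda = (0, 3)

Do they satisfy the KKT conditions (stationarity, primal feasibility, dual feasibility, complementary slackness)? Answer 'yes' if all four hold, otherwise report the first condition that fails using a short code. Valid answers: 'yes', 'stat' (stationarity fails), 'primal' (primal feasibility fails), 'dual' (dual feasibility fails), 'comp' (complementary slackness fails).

Gradient of f: grad f(x) = Q x + c = (-6, -3)
Constraint values g_i(x) = a_i^T x - b_i:
  g_1((-2, -1)) = -2
  g_2((-2, -1)) = -2
Stationarity residual: grad f(x) + sum_i lambda_i a_i = (0, 0)
  -> stationarity OK
Primal feasibility (all g_i <= 0): OK
Dual feasibility (all lambda_i >= 0): OK
Complementary slackness (lambda_i * g_i(x) = 0 for all i): FAILS

Verdict: the first failing condition is complementary_slackness -> comp.

comp


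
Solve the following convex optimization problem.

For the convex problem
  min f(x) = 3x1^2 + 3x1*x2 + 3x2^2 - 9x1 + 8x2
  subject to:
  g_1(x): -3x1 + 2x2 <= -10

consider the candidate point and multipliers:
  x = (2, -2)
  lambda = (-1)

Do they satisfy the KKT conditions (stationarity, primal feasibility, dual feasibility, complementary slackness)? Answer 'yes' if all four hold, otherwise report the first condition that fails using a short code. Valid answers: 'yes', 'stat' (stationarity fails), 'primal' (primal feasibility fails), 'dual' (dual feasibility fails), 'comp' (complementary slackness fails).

Gradient of f: grad f(x) = Q x + c = (-3, 2)
Constraint values g_i(x) = a_i^T x - b_i:
  g_1((2, -2)) = 0
Stationarity residual: grad f(x) + sum_i lambda_i a_i = (0, 0)
  -> stationarity OK
Primal feasibility (all g_i <= 0): OK
Dual feasibility (all lambda_i >= 0): FAILS
Complementary slackness (lambda_i * g_i(x) = 0 for all i): OK

Verdict: the first failing condition is dual_feasibility -> dual.

dual


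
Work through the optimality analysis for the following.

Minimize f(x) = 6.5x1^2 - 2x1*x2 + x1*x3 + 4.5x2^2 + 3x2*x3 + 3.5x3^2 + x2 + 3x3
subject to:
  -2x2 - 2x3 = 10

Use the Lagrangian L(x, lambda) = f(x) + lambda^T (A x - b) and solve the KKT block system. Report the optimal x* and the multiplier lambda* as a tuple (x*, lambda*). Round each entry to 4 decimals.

Form the Lagrangian:
  L(x, lambda) = (1/2) x^T Q x + c^T x + lambda^T (A x - b)
Stationarity (grad_x L = 0): Q x + c + A^T lambda = 0.
Primal feasibility: A x = b.

This gives the KKT block system:
  [ Q   A^T ] [ x     ]   [-c ]
  [ A    0  ] [ lambda ] = [ b ]

Solving the linear system:
  x*      = (-0.0331, -1.8099, -3.1901)
  lambda* = (-12.3967)
  f(x*)   = 56.2934

x* = (-0.0331, -1.8099, -3.1901), lambda* = (-12.3967)


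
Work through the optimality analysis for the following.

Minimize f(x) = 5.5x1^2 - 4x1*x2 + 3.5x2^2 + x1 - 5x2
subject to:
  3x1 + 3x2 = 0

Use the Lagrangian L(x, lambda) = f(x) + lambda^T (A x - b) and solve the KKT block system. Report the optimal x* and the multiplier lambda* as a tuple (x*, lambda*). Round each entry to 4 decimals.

Form the Lagrangian:
  L(x, lambda) = (1/2) x^T Q x + c^T x + lambda^T (A x - b)
Stationarity (grad_x L = 0): Q x + c + A^T lambda = 0.
Primal feasibility: A x = b.

This gives the KKT block system:
  [ Q   A^T ] [ x     ]   [-c ]
  [ A    0  ] [ lambda ] = [ b ]

Solving the linear system:
  x*      = (-0.2308, 0.2308)
  lambda* = (0.8205)
  f(x*)   = -0.6923

x* = (-0.2308, 0.2308), lambda* = (0.8205)


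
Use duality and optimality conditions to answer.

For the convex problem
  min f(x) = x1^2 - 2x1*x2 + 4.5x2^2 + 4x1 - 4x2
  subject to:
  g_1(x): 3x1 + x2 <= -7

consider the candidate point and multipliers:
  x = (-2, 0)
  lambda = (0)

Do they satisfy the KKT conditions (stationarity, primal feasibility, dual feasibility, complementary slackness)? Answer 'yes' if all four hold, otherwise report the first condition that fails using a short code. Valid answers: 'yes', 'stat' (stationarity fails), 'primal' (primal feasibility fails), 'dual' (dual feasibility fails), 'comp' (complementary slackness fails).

Gradient of f: grad f(x) = Q x + c = (0, 0)
Constraint values g_i(x) = a_i^T x - b_i:
  g_1((-2, 0)) = 1
Stationarity residual: grad f(x) + sum_i lambda_i a_i = (0, 0)
  -> stationarity OK
Primal feasibility (all g_i <= 0): FAILS
Dual feasibility (all lambda_i >= 0): OK
Complementary slackness (lambda_i * g_i(x) = 0 for all i): OK

Verdict: the first failing condition is primal_feasibility -> primal.

primal


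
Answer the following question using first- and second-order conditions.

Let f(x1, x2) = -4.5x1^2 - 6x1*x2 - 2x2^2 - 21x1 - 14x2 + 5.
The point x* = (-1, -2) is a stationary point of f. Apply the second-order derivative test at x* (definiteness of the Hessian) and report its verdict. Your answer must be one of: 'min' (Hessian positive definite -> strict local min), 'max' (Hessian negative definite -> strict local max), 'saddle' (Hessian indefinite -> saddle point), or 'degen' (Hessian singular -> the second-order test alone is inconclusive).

Compute the Hessian H = grad^2 f:
  H = [[-9, -6], [-6, -4]]
Verify stationarity: grad f(x*) = H x* + g = (0, 0).
Eigenvalues of H: -13, 0.
H has a zero eigenvalue (singular; negative semidefinite but not definite), so H is neither positive definite, negative definite, nor indefinite. The second-order test alone is inconclusive -> degen.
(Indeed, f is constant along the null direction of H through x*, so x* is not a strict local extremum.)

degen


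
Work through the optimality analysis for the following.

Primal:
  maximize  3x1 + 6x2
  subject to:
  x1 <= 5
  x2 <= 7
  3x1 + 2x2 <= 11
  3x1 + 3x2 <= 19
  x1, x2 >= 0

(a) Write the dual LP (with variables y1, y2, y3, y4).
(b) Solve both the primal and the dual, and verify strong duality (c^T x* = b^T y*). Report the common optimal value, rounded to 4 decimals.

The standard primal-dual pair for 'max c^T x s.t. A x <= b, x >= 0' is:
  Dual:  min b^T y  s.t.  A^T y >= c,  y >= 0.

So the dual LP is:
  minimize  5y1 + 7y2 + 11y3 + 19y4
  subject to:
    y1 + 3y3 + 3y4 >= 3
    y2 + 2y3 + 3y4 >= 6
    y1, y2, y3, y4 >= 0

Solving the primal: x* = (0, 5.5).
  primal value c^T x* = 33.
Solving the dual: y* = (0, 0, 3, 0).
  dual value b^T y* = 33.
Strong duality: c^T x* = b^T y*. Confirmed.

33


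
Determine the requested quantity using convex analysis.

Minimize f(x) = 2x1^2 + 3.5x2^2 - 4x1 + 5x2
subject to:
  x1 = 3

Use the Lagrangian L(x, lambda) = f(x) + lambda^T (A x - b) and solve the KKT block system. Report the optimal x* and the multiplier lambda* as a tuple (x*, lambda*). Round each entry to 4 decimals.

Form the Lagrangian:
  L(x, lambda) = (1/2) x^T Q x + c^T x + lambda^T (A x - b)
Stationarity (grad_x L = 0): Q x + c + A^T lambda = 0.
Primal feasibility: A x = b.

This gives the KKT block system:
  [ Q   A^T ] [ x     ]   [-c ]
  [ A    0  ] [ lambda ] = [ b ]

Solving the linear system:
  x*      = (3, -0.7143)
  lambda* = (-8)
  f(x*)   = 4.2143

x* = (3, -0.7143), lambda* = (-8)


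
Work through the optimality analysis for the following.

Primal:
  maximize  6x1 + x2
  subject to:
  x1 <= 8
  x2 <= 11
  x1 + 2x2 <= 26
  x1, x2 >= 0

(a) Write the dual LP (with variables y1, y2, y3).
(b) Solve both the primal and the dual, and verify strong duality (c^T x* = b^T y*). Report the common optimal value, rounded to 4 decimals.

The standard primal-dual pair for 'max c^T x s.t. A x <= b, x >= 0' is:
  Dual:  min b^T y  s.t.  A^T y >= c,  y >= 0.

So the dual LP is:
  minimize  8y1 + 11y2 + 26y3
  subject to:
    y1 + y3 >= 6
    y2 + 2y3 >= 1
    y1, y2, y3 >= 0

Solving the primal: x* = (8, 9).
  primal value c^T x* = 57.
Solving the dual: y* = (5.5, 0, 0.5).
  dual value b^T y* = 57.
Strong duality: c^T x* = b^T y*. Confirmed.

57


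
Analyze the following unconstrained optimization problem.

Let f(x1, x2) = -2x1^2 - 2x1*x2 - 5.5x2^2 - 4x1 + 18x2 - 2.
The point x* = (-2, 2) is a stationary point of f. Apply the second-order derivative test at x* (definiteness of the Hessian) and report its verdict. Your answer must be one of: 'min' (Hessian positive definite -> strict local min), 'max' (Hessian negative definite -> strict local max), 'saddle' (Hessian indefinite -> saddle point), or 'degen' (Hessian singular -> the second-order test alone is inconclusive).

Compute the Hessian H = grad^2 f:
  H = [[-4, -2], [-2, -11]]
Verify stationarity: grad f(x*) = H x* + g = (0, 0).
Eigenvalues of H: -11.5311, -3.4689.
Both eigenvalues < 0, so H is negative definite -> x* is a strict local max.

max


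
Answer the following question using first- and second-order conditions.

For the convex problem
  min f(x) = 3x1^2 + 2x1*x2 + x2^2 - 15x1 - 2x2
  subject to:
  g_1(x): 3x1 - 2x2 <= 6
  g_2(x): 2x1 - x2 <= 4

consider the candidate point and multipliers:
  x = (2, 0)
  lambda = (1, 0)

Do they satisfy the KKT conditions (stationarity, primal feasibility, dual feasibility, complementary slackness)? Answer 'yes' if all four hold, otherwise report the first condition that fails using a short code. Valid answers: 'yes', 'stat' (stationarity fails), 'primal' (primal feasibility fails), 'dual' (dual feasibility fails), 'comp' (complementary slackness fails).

Gradient of f: grad f(x) = Q x + c = (-3, 2)
Constraint values g_i(x) = a_i^T x - b_i:
  g_1((2, 0)) = 0
  g_2((2, 0)) = 0
Stationarity residual: grad f(x) + sum_i lambda_i a_i = (0, 0)
  -> stationarity OK
Primal feasibility (all g_i <= 0): OK
Dual feasibility (all lambda_i >= 0): OK
Complementary slackness (lambda_i * g_i(x) = 0 for all i): OK

Verdict: yes, KKT holds.

yes


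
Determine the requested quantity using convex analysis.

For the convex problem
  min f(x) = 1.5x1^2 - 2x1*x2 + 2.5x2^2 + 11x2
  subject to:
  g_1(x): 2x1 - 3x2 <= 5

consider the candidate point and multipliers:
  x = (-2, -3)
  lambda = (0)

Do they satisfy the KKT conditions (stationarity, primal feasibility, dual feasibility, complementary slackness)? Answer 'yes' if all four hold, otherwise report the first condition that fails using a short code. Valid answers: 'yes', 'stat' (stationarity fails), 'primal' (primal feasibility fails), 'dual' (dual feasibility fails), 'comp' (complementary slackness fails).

Gradient of f: grad f(x) = Q x + c = (0, 0)
Constraint values g_i(x) = a_i^T x - b_i:
  g_1((-2, -3)) = 0
Stationarity residual: grad f(x) + sum_i lambda_i a_i = (0, 0)
  -> stationarity OK
Primal feasibility (all g_i <= 0): OK
Dual feasibility (all lambda_i >= 0): OK
Complementary slackness (lambda_i * g_i(x) = 0 for all i): OK

Verdict: yes, KKT holds.

yes


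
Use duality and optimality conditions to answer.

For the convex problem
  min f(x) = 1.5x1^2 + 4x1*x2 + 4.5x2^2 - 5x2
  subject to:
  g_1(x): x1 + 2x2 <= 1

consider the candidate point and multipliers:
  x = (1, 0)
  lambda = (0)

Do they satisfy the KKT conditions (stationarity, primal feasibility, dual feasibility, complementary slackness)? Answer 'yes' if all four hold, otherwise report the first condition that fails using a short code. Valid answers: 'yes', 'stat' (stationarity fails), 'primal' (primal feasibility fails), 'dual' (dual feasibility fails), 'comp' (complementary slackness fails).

Gradient of f: grad f(x) = Q x + c = (3, -1)
Constraint values g_i(x) = a_i^T x - b_i:
  g_1((1, 0)) = 0
Stationarity residual: grad f(x) + sum_i lambda_i a_i = (3, -1)
  -> stationarity FAILS
Primal feasibility (all g_i <= 0): OK
Dual feasibility (all lambda_i >= 0): OK
Complementary slackness (lambda_i * g_i(x) = 0 for all i): OK

Verdict: the first failing condition is stationarity -> stat.

stat


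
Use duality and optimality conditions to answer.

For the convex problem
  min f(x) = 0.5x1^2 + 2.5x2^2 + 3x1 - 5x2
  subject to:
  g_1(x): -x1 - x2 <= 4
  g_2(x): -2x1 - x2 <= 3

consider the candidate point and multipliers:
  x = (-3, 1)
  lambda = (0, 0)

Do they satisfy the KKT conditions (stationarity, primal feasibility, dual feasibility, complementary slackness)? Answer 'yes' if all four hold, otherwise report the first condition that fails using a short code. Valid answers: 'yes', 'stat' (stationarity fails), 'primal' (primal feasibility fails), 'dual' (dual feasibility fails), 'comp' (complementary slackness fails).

Gradient of f: grad f(x) = Q x + c = (0, 0)
Constraint values g_i(x) = a_i^T x - b_i:
  g_1((-3, 1)) = -2
  g_2((-3, 1)) = 2
Stationarity residual: grad f(x) + sum_i lambda_i a_i = (0, 0)
  -> stationarity OK
Primal feasibility (all g_i <= 0): FAILS
Dual feasibility (all lambda_i >= 0): OK
Complementary slackness (lambda_i * g_i(x) = 0 for all i): OK

Verdict: the first failing condition is primal_feasibility -> primal.

primal


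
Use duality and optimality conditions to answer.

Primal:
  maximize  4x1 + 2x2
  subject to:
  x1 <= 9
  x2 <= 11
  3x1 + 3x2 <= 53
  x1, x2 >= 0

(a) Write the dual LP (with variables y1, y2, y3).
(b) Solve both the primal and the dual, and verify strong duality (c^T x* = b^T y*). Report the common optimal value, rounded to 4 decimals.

The standard primal-dual pair for 'max c^T x s.t. A x <= b, x >= 0' is:
  Dual:  min b^T y  s.t.  A^T y >= c,  y >= 0.

So the dual LP is:
  minimize  9y1 + 11y2 + 53y3
  subject to:
    y1 + 3y3 >= 4
    y2 + 3y3 >= 2
    y1, y2, y3 >= 0

Solving the primal: x* = (9, 8.6667).
  primal value c^T x* = 53.3333.
Solving the dual: y* = (2, 0, 0.6667).
  dual value b^T y* = 53.3333.
Strong duality: c^T x* = b^T y*. Confirmed.

53.3333


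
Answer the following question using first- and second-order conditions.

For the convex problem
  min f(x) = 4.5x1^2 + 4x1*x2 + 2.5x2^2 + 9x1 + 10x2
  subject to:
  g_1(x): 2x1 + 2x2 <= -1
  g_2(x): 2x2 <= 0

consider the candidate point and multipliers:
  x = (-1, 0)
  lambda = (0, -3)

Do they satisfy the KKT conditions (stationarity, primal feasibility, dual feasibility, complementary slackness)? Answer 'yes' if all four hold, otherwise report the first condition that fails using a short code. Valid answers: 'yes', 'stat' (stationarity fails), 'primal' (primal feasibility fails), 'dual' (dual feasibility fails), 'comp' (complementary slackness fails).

Gradient of f: grad f(x) = Q x + c = (0, 6)
Constraint values g_i(x) = a_i^T x - b_i:
  g_1((-1, 0)) = -1
  g_2((-1, 0)) = 0
Stationarity residual: grad f(x) + sum_i lambda_i a_i = (0, 0)
  -> stationarity OK
Primal feasibility (all g_i <= 0): OK
Dual feasibility (all lambda_i >= 0): FAILS
Complementary slackness (lambda_i * g_i(x) = 0 for all i): OK

Verdict: the first failing condition is dual_feasibility -> dual.

dual


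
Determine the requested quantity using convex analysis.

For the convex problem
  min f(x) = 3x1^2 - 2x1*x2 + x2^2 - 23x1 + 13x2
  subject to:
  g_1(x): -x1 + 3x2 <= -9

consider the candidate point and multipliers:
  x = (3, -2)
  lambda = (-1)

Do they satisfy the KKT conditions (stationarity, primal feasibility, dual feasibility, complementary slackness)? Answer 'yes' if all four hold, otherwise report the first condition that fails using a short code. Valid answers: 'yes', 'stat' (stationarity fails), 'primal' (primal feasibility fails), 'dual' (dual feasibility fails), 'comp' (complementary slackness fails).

Gradient of f: grad f(x) = Q x + c = (-1, 3)
Constraint values g_i(x) = a_i^T x - b_i:
  g_1((3, -2)) = 0
Stationarity residual: grad f(x) + sum_i lambda_i a_i = (0, 0)
  -> stationarity OK
Primal feasibility (all g_i <= 0): OK
Dual feasibility (all lambda_i >= 0): FAILS
Complementary slackness (lambda_i * g_i(x) = 0 for all i): OK

Verdict: the first failing condition is dual_feasibility -> dual.

dual


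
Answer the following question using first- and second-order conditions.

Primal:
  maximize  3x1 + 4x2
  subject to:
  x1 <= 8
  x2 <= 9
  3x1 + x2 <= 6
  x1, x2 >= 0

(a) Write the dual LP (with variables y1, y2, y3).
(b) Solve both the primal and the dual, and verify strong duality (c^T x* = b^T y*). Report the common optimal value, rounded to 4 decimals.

The standard primal-dual pair for 'max c^T x s.t. A x <= b, x >= 0' is:
  Dual:  min b^T y  s.t.  A^T y >= c,  y >= 0.

So the dual LP is:
  minimize  8y1 + 9y2 + 6y3
  subject to:
    y1 + 3y3 >= 3
    y2 + y3 >= 4
    y1, y2, y3 >= 0

Solving the primal: x* = (0, 6).
  primal value c^T x* = 24.
Solving the dual: y* = (0, 0, 4).
  dual value b^T y* = 24.
Strong duality: c^T x* = b^T y*. Confirmed.

24


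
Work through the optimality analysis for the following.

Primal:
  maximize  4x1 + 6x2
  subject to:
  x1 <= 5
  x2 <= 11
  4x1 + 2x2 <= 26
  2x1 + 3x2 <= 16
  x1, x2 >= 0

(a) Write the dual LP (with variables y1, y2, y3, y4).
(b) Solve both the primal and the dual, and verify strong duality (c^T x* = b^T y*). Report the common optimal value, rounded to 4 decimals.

The standard primal-dual pair for 'max c^T x s.t. A x <= b, x >= 0' is:
  Dual:  min b^T y  s.t.  A^T y >= c,  y >= 0.

So the dual LP is:
  minimize  5y1 + 11y2 + 26y3 + 16y4
  subject to:
    y1 + 4y3 + 2y4 >= 4
    y2 + 2y3 + 3y4 >= 6
    y1, y2, y3, y4 >= 0

Solving the primal: x* = (5, 2).
  primal value c^T x* = 32.
Solving the dual: y* = (0, 0, 0, 2).
  dual value b^T y* = 32.
Strong duality: c^T x* = b^T y*. Confirmed.

32


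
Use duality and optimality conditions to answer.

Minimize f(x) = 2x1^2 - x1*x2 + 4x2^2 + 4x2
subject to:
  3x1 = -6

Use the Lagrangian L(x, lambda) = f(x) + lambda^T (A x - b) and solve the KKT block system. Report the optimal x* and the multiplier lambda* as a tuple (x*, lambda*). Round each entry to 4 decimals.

Form the Lagrangian:
  L(x, lambda) = (1/2) x^T Q x + c^T x + lambda^T (A x - b)
Stationarity (grad_x L = 0): Q x + c + A^T lambda = 0.
Primal feasibility: A x = b.

This gives the KKT block system:
  [ Q   A^T ] [ x     ]   [-c ]
  [ A    0  ] [ lambda ] = [ b ]

Solving the linear system:
  x*      = (-2, -0.75)
  lambda* = (2.4167)
  f(x*)   = 5.75

x* = (-2, -0.75), lambda* = (2.4167)


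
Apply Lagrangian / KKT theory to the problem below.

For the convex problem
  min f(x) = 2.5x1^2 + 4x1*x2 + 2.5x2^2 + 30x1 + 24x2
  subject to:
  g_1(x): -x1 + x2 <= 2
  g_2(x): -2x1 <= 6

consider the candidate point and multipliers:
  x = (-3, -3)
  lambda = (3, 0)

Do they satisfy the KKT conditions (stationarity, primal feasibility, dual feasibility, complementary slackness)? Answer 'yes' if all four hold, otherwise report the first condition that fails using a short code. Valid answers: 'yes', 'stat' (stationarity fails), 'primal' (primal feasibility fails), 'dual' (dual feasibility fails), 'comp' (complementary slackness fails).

Gradient of f: grad f(x) = Q x + c = (3, -3)
Constraint values g_i(x) = a_i^T x - b_i:
  g_1((-3, -3)) = -2
  g_2((-3, -3)) = 0
Stationarity residual: grad f(x) + sum_i lambda_i a_i = (0, 0)
  -> stationarity OK
Primal feasibility (all g_i <= 0): OK
Dual feasibility (all lambda_i >= 0): OK
Complementary slackness (lambda_i * g_i(x) = 0 for all i): FAILS

Verdict: the first failing condition is complementary_slackness -> comp.

comp


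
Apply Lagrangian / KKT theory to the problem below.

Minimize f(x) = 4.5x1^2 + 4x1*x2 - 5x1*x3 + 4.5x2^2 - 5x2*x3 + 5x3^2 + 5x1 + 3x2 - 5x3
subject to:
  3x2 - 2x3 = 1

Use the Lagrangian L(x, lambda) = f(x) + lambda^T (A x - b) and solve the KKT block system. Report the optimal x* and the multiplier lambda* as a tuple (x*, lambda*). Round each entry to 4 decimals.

Form the Lagrangian:
  L(x, lambda) = (1/2) x^T Q x + c^T x + lambda^T (A x - b)
Stationarity (grad_x L = 0): Q x + c + A^T lambda = 0.
Primal feasibility: A x = b.

This gives the KKT block system:
  [ Q   A^T ] [ x     ]   [-c ]
  [ A    0  ] [ lambda ] = [ b ]

Solving the linear system:
  x*      = (-0.6642, 0.4349, 0.1523)
  lambda* = (-1.1651)
  f(x*)   = -0.8064

x* = (-0.6642, 0.4349, 0.1523), lambda* = (-1.1651)


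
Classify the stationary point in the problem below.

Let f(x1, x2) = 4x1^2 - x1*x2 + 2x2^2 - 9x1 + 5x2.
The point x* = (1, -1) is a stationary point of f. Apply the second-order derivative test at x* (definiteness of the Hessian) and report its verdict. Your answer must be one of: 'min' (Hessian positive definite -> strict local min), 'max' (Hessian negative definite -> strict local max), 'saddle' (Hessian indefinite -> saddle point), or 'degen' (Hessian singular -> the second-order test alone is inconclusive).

Compute the Hessian H = grad^2 f:
  H = [[8, -1], [-1, 4]]
Verify stationarity: grad f(x*) = H x* + g = (0, 0).
Eigenvalues of H: 3.7639, 8.2361.
Both eigenvalues > 0, so H is positive definite -> x* is a strict local min.

min


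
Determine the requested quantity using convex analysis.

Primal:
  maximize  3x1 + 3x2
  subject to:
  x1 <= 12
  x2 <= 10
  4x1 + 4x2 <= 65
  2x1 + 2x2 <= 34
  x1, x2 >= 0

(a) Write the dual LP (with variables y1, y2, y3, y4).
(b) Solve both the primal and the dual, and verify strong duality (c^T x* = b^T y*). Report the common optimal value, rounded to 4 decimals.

The standard primal-dual pair for 'max c^T x s.t. A x <= b, x >= 0' is:
  Dual:  min b^T y  s.t.  A^T y >= c,  y >= 0.

So the dual LP is:
  minimize  12y1 + 10y2 + 65y3 + 34y4
  subject to:
    y1 + 4y3 + 2y4 >= 3
    y2 + 4y3 + 2y4 >= 3
    y1, y2, y3, y4 >= 0

Solving the primal: x* = (6.25, 10).
  primal value c^T x* = 48.75.
Solving the dual: y* = (0, 0, 0.75, 0).
  dual value b^T y* = 48.75.
Strong duality: c^T x* = b^T y*. Confirmed.

48.75


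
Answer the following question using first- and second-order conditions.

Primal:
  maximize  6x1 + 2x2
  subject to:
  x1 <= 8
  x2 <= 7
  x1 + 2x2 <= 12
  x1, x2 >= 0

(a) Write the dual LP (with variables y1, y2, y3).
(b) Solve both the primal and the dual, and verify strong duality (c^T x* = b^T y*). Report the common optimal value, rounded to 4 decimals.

The standard primal-dual pair for 'max c^T x s.t. A x <= b, x >= 0' is:
  Dual:  min b^T y  s.t.  A^T y >= c,  y >= 0.

So the dual LP is:
  minimize  8y1 + 7y2 + 12y3
  subject to:
    y1 + y3 >= 6
    y2 + 2y3 >= 2
    y1, y2, y3 >= 0

Solving the primal: x* = (8, 2).
  primal value c^T x* = 52.
Solving the dual: y* = (5, 0, 1).
  dual value b^T y* = 52.
Strong duality: c^T x* = b^T y*. Confirmed.

52


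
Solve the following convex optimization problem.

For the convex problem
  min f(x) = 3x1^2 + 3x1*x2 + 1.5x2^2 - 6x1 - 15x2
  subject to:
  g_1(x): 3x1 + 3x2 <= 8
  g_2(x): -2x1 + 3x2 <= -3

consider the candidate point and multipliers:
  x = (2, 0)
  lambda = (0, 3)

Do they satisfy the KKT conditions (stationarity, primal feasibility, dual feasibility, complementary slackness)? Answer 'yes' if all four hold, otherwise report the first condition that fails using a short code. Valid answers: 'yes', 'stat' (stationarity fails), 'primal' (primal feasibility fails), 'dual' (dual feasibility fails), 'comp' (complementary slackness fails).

Gradient of f: grad f(x) = Q x + c = (6, -9)
Constraint values g_i(x) = a_i^T x - b_i:
  g_1((2, 0)) = -2
  g_2((2, 0)) = -1
Stationarity residual: grad f(x) + sum_i lambda_i a_i = (0, 0)
  -> stationarity OK
Primal feasibility (all g_i <= 0): OK
Dual feasibility (all lambda_i >= 0): OK
Complementary slackness (lambda_i * g_i(x) = 0 for all i): FAILS

Verdict: the first failing condition is complementary_slackness -> comp.

comp


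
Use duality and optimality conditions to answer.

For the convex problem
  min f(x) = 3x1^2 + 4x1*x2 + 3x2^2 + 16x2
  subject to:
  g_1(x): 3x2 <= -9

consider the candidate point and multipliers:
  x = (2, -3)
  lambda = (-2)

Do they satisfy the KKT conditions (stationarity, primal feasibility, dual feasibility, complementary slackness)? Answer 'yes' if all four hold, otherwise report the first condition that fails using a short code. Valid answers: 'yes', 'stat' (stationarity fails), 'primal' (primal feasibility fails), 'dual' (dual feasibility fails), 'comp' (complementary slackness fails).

Gradient of f: grad f(x) = Q x + c = (0, 6)
Constraint values g_i(x) = a_i^T x - b_i:
  g_1((2, -3)) = 0
Stationarity residual: grad f(x) + sum_i lambda_i a_i = (0, 0)
  -> stationarity OK
Primal feasibility (all g_i <= 0): OK
Dual feasibility (all lambda_i >= 0): FAILS
Complementary slackness (lambda_i * g_i(x) = 0 for all i): OK

Verdict: the first failing condition is dual_feasibility -> dual.

dual


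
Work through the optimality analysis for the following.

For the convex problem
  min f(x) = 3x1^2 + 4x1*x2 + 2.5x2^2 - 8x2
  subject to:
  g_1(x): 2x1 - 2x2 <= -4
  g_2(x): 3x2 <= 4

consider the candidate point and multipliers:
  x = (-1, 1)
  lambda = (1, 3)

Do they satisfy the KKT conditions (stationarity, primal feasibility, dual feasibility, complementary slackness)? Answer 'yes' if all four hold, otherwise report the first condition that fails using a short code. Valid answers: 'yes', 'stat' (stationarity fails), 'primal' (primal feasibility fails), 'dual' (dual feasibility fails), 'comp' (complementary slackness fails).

Gradient of f: grad f(x) = Q x + c = (-2, -7)
Constraint values g_i(x) = a_i^T x - b_i:
  g_1((-1, 1)) = 0
  g_2((-1, 1)) = -1
Stationarity residual: grad f(x) + sum_i lambda_i a_i = (0, 0)
  -> stationarity OK
Primal feasibility (all g_i <= 0): OK
Dual feasibility (all lambda_i >= 0): OK
Complementary slackness (lambda_i * g_i(x) = 0 for all i): FAILS

Verdict: the first failing condition is complementary_slackness -> comp.

comp


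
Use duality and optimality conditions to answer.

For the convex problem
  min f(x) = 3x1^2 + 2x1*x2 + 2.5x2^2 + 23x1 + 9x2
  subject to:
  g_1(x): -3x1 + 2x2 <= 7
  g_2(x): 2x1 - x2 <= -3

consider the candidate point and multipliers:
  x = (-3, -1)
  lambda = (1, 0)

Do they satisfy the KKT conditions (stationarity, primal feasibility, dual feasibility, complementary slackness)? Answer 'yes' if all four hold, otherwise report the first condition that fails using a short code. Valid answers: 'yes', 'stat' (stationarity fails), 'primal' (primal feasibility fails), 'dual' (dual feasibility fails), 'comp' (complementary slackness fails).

Gradient of f: grad f(x) = Q x + c = (3, -2)
Constraint values g_i(x) = a_i^T x - b_i:
  g_1((-3, -1)) = 0
  g_2((-3, -1)) = -2
Stationarity residual: grad f(x) + sum_i lambda_i a_i = (0, 0)
  -> stationarity OK
Primal feasibility (all g_i <= 0): OK
Dual feasibility (all lambda_i >= 0): OK
Complementary slackness (lambda_i * g_i(x) = 0 for all i): OK

Verdict: yes, KKT holds.

yes


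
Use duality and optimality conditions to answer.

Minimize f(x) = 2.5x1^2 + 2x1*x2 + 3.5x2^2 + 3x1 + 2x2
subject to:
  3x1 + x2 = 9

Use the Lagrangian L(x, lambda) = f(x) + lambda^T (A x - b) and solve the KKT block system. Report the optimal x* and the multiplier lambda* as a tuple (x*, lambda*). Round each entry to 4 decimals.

Form the Lagrangian:
  L(x, lambda) = (1/2) x^T Q x + c^T x + lambda^T (A x - b)
Stationarity (grad_x L = 0): Q x + c + A^T lambda = 0.
Primal feasibility: A x = b.

This gives the KKT block system:
  [ Q   A^T ] [ x     ]   [-c ]
  [ A    0  ] [ lambda ] = [ b ]

Solving the linear system:
  x*      = (3.1071, -0.3214)
  lambda* = (-5.9643)
  f(x*)   = 31.1786

x* = (3.1071, -0.3214), lambda* = (-5.9643)


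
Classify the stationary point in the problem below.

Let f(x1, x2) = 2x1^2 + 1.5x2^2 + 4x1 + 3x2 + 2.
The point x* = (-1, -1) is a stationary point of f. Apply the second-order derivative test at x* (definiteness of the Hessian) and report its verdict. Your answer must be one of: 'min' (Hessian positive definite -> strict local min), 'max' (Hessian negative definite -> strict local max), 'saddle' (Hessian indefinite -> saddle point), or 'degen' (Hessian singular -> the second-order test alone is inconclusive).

Compute the Hessian H = grad^2 f:
  H = [[4, 0], [0, 3]]
Verify stationarity: grad f(x*) = H x* + g = (0, 0).
Eigenvalues of H: 3, 4.
Both eigenvalues > 0, so H is positive definite -> x* is a strict local min.

min


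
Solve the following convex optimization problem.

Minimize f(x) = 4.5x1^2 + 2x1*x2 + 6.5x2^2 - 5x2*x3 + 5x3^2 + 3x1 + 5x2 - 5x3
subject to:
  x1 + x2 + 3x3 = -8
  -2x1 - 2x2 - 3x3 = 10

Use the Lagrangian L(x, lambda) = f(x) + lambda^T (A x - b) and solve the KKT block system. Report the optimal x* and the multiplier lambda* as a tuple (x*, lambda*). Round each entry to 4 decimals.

Form the Lagrangian:
  L(x, lambda) = (1/2) x^T Q x + c^T x + lambda^T (A x - b)
Stationarity (grad_x L = 0): Q x + c + A^T lambda = 0.
Primal feasibility: A x = b.

This gives the KKT block system:
  [ Q   A^T ] [ x     ]   [-c ]
  [ A    0  ] [ lambda ] = [ b ]

Solving the linear system:
  x*      = (-0.5556, -1.4444, -2)
  lambda* = (6.963, 1.037)
  f(x*)   = 23.2222

x* = (-0.5556, -1.4444, -2), lambda* = (6.963, 1.037)


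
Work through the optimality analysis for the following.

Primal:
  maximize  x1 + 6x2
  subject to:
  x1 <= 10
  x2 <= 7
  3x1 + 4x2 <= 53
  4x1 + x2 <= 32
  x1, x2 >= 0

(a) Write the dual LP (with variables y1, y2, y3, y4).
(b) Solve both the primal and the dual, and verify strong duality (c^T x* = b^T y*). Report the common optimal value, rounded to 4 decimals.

The standard primal-dual pair for 'max c^T x s.t. A x <= b, x >= 0' is:
  Dual:  min b^T y  s.t.  A^T y >= c,  y >= 0.

So the dual LP is:
  minimize  10y1 + 7y2 + 53y3 + 32y4
  subject to:
    y1 + 3y3 + 4y4 >= 1
    y2 + 4y3 + y4 >= 6
    y1, y2, y3, y4 >= 0

Solving the primal: x* = (6.25, 7).
  primal value c^T x* = 48.25.
Solving the dual: y* = (0, 5.75, 0, 0.25).
  dual value b^T y* = 48.25.
Strong duality: c^T x* = b^T y*. Confirmed.

48.25


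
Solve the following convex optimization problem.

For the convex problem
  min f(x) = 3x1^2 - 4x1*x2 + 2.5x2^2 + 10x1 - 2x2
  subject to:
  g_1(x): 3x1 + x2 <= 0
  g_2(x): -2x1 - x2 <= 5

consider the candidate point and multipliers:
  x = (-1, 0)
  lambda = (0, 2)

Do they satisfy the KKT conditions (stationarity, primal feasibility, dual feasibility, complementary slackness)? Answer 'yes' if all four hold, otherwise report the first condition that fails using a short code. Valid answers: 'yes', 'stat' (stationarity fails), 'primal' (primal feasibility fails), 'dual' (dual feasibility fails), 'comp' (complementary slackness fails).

Gradient of f: grad f(x) = Q x + c = (4, 2)
Constraint values g_i(x) = a_i^T x - b_i:
  g_1((-1, 0)) = -3
  g_2((-1, 0)) = -3
Stationarity residual: grad f(x) + sum_i lambda_i a_i = (0, 0)
  -> stationarity OK
Primal feasibility (all g_i <= 0): OK
Dual feasibility (all lambda_i >= 0): OK
Complementary slackness (lambda_i * g_i(x) = 0 for all i): FAILS

Verdict: the first failing condition is complementary_slackness -> comp.

comp


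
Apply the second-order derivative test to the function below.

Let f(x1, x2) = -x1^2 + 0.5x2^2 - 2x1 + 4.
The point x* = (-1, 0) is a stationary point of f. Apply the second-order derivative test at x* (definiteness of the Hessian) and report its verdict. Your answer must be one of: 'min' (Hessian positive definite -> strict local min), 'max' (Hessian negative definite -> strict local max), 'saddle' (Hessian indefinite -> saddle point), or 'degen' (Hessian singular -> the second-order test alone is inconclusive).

Compute the Hessian H = grad^2 f:
  H = [[-2, 0], [0, 1]]
Verify stationarity: grad f(x*) = H x* + g = (0, 0).
Eigenvalues of H: -2, 1.
Eigenvalues have mixed signs, so H is indefinite -> x* is a saddle point.

saddle


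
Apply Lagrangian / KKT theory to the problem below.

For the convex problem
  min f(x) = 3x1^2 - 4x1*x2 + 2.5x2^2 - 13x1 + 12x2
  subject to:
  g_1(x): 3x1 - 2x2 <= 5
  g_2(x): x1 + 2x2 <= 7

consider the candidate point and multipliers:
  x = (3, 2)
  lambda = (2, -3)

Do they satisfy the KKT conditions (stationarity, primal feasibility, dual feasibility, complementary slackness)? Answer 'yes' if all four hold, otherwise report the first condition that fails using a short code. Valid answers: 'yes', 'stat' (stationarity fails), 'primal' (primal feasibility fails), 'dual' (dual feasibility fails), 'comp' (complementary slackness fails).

Gradient of f: grad f(x) = Q x + c = (-3, 10)
Constraint values g_i(x) = a_i^T x - b_i:
  g_1((3, 2)) = 0
  g_2((3, 2)) = 0
Stationarity residual: grad f(x) + sum_i lambda_i a_i = (0, 0)
  -> stationarity OK
Primal feasibility (all g_i <= 0): OK
Dual feasibility (all lambda_i >= 0): FAILS
Complementary slackness (lambda_i * g_i(x) = 0 for all i): OK

Verdict: the first failing condition is dual_feasibility -> dual.

dual


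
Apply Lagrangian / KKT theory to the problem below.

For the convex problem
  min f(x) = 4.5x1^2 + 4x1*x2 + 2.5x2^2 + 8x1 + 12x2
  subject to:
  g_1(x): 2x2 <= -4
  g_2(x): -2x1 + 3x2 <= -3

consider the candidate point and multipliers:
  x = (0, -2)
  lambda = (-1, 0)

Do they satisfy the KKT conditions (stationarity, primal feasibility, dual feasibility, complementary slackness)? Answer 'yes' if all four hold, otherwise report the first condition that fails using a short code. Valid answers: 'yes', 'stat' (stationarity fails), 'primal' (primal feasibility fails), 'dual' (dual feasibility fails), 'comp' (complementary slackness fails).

Gradient of f: grad f(x) = Q x + c = (0, 2)
Constraint values g_i(x) = a_i^T x - b_i:
  g_1((0, -2)) = 0
  g_2((0, -2)) = -3
Stationarity residual: grad f(x) + sum_i lambda_i a_i = (0, 0)
  -> stationarity OK
Primal feasibility (all g_i <= 0): OK
Dual feasibility (all lambda_i >= 0): FAILS
Complementary slackness (lambda_i * g_i(x) = 0 for all i): OK

Verdict: the first failing condition is dual_feasibility -> dual.

dual


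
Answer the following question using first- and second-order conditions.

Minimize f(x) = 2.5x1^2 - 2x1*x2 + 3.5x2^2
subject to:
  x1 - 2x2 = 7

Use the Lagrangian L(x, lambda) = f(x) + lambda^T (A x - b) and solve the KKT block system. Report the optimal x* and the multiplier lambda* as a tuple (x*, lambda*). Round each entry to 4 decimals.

Form the Lagrangian:
  L(x, lambda) = (1/2) x^T Q x + c^T x + lambda^T (A x - b)
Stationarity (grad_x L = 0): Q x + c + A^T lambda = 0.
Primal feasibility: A x = b.

This gives the KKT block system:
  [ Q   A^T ] [ x     ]   [-c ]
  [ A    0  ] [ lambda ] = [ b ]

Solving the linear system:
  x*      = (1.1053, -2.9474)
  lambda* = (-11.4211)
  f(x*)   = 39.9737

x* = (1.1053, -2.9474), lambda* = (-11.4211)


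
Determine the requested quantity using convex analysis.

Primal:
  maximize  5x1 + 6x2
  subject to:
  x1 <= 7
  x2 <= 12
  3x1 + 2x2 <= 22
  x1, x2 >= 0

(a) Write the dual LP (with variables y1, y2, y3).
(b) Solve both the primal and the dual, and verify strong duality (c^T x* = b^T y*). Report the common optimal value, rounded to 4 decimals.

The standard primal-dual pair for 'max c^T x s.t. A x <= b, x >= 0' is:
  Dual:  min b^T y  s.t.  A^T y >= c,  y >= 0.

So the dual LP is:
  minimize  7y1 + 12y2 + 22y3
  subject to:
    y1 + 3y3 >= 5
    y2 + 2y3 >= 6
    y1, y2, y3 >= 0

Solving the primal: x* = (0, 11).
  primal value c^T x* = 66.
Solving the dual: y* = (0, 0, 3).
  dual value b^T y* = 66.
Strong duality: c^T x* = b^T y*. Confirmed.

66


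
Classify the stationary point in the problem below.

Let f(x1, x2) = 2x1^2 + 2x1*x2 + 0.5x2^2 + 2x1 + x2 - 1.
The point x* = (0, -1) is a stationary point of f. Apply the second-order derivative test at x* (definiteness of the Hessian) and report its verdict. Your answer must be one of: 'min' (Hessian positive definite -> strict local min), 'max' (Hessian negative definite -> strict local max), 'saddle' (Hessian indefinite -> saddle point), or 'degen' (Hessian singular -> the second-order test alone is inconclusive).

Compute the Hessian H = grad^2 f:
  H = [[4, 2], [2, 1]]
Verify stationarity: grad f(x*) = H x* + g = (0, 0).
Eigenvalues of H: 0, 5.
H has a zero eigenvalue (singular; positive semidefinite but not definite), so H is neither positive definite, negative definite, nor indefinite. The second-order test alone is inconclusive -> degen.
(Indeed, f is constant along the null direction of H through x*, so x* is not a strict local extremum.)

degen


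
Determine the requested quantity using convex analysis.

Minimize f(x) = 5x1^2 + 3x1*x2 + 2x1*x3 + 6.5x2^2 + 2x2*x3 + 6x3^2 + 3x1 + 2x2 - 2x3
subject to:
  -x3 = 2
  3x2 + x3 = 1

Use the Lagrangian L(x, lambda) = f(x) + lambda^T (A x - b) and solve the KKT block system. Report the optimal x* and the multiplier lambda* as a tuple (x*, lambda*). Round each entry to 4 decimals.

Form the Lagrangian:
  L(x, lambda) = (1/2) x^T Q x + c^T x + lambda^T (A x - b)
Stationarity (grad_x L = 0): Q x + c + A^T lambda = 0.
Primal feasibility: A x = b.

This gives the KKT block system:
  [ Q   A^T ] [ x     ]   [-c ]
  [ A    0  ] [ lambda ] = [ b ]

Solving the linear system:
  x*      = (-0.2, 1, -2)
  lambda* = (-27.8667, -3.4667)
  f(x*)   = 32.3

x* = (-0.2, 1, -2), lambda* = (-27.8667, -3.4667)


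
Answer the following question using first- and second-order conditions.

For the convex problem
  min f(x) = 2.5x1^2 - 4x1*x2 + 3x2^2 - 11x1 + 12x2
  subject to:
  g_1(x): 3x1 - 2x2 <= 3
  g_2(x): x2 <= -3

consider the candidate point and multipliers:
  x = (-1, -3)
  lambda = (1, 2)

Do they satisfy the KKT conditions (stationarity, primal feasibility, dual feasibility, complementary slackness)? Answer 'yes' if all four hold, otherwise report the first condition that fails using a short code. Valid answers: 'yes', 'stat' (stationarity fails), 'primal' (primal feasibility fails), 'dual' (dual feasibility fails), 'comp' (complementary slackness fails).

Gradient of f: grad f(x) = Q x + c = (-4, -2)
Constraint values g_i(x) = a_i^T x - b_i:
  g_1((-1, -3)) = 0
  g_2((-1, -3)) = 0
Stationarity residual: grad f(x) + sum_i lambda_i a_i = (-1, -2)
  -> stationarity FAILS
Primal feasibility (all g_i <= 0): OK
Dual feasibility (all lambda_i >= 0): OK
Complementary slackness (lambda_i * g_i(x) = 0 for all i): OK

Verdict: the first failing condition is stationarity -> stat.

stat


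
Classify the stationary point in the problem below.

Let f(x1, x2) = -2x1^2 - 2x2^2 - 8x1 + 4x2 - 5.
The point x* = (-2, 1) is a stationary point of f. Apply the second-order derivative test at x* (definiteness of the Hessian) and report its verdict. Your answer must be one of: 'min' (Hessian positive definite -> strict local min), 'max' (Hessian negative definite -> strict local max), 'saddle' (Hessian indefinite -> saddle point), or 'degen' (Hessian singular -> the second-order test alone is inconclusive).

Compute the Hessian H = grad^2 f:
  H = [[-4, 0], [0, -4]]
Verify stationarity: grad f(x*) = H x* + g = (0, 0).
Eigenvalues of H: -4, -4.
Both eigenvalues < 0, so H is negative definite -> x* is a strict local max.

max


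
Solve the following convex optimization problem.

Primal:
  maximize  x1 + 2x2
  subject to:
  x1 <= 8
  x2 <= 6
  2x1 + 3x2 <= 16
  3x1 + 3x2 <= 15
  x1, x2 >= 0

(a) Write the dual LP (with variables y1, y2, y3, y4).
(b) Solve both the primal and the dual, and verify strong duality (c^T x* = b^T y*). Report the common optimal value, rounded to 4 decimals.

The standard primal-dual pair for 'max c^T x s.t. A x <= b, x >= 0' is:
  Dual:  min b^T y  s.t.  A^T y >= c,  y >= 0.

So the dual LP is:
  minimize  8y1 + 6y2 + 16y3 + 15y4
  subject to:
    y1 + 2y3 + 3y4 >= 1
    y2 + 3y3 + 3y4 >= 2
    y1, y2, y3, y4 >= 0

Solving the primal: x* = (0, 5).
  primal value c^T x* = 10.
Solving the dual: y* = (0, 0, 0, 0.6667).
  dual value b^T y* = 10.
Strong duality: c^T x* = b^T y*. Confirmed.

10
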